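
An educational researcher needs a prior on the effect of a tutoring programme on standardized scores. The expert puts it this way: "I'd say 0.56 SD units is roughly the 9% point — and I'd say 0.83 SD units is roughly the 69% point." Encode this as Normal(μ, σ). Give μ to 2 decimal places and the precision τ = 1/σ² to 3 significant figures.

For Normal(μ,σ), the p-quantile is μ + z_p·σ. Here z_{0.09} = -1.341, z_{0.69} = 0.4959.
So 0.56 = μ − 1.341σ and 0.83 = μ + 0.4959σ.
Subtracting: σ = (0.83 − 0.56)/(0.4959 − (-1.341)) = 0.15.
Then μ = 0.56 − (-1.341)·0.15 = 0.76.
Precision τ = 1/σ² = 1/0.147² = 46.3.

μ = 0.76, τ = 46.3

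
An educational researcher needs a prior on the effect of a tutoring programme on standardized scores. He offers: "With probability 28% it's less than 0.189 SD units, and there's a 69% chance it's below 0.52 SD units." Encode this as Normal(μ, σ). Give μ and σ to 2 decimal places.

μ = 0.37, σ = 0.31

The p-quantile of Normal(μ,σ) is μ + z_p·σ, with z_{0.28} = -0.5828 and z_{0.69} = 0.4959.
Eliminate σ: μ = (z₂·x₁ − z₁·x₂)/(z₂ − z₁) = (0.4959·0.189 − (-0.5828)·0.52)/1.079 = 0.37.
Then σ = (x₂ − x₁)/(z₂ − z₁) = (0.52 − 0.189)/1.079 = 0.31.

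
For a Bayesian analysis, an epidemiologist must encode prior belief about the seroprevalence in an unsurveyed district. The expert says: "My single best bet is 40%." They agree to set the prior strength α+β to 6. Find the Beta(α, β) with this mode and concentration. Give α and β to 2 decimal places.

α = 2.60, β = 3.40

For α,β > 1 the Beta mode is (α−1)/(α+β−2). With α+β = 6, the mode is (α−1)/4.
Set (α−1)/4 = 0.4 → α = 1 + 0.4·4 = 2.60.
β = 6 − α = 3.40.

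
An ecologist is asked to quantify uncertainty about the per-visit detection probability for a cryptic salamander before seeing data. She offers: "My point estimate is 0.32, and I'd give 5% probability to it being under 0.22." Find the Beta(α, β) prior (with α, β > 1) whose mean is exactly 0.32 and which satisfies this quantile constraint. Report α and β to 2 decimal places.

With mean 0.32 fixed, write α = 0.32s, β = 0.68s where s = α+β.
Need P(θ < 0.22) = 0.05 under Beta(0.32s, 0.68s). Normal approximation: (q−m)/√(m(1−m)/s) ≈ z_{0.05} = -1.64, so s ≈ 0.32·0.68·(-1.64)²/(0.22−0.32)² = 58.9.
At s = 58.9: P(θ<0.22) ≈ 0.042. Adjusting to match 0.05 gives s ≈ 53.57.
So α = 0.32·53.57 ≈ 17.14, β = 0.68·53.57 ≈ 36.43.

α ≈ 17.14, β ≈ 36.43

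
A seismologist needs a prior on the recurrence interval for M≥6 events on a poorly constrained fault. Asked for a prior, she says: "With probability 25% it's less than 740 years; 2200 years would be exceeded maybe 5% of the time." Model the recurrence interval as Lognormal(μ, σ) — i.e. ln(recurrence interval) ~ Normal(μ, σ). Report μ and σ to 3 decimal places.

If T ~ Lognormal(μ,σ) then ln T ~ Normal(μ,σ), so the p-quantile of ln T is μ + z_p·σ.
ln(740) = 6.607 and ln(2200) = 7.696; z_{0.25} = -0.6745, z_{0.95} = 1.645.
σ = (7.696 − 6.607)/(1.645 − (-0.6745)) = 0.470.
μ = 6.607 − (-0.6745)·0.470 = 6.924.

μ ≈ 6.924, σ ≈ 0.470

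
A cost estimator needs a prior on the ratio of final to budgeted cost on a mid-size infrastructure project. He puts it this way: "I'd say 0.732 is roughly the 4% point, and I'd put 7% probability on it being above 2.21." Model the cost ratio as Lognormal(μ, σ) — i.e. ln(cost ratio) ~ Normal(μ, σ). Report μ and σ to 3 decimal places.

μ ≈ 0.288, σ ≈ 0.342

If T ~ Lognormal(μ,σ) then ln T ~ Normal(μ,σ), so the p-quantile of ln T is μ + z_p·σ.
ln(0.732) = -0.312 and ln(2.21) = 0.793; z_{0.04} = -1.751, z_{0.93} = 1.476.
σ = (0.793 − -0.312)/(1.476 − (-1.751)) = 0.342.
μ = -0.312 − (-1.751)·0.342 = 0.288.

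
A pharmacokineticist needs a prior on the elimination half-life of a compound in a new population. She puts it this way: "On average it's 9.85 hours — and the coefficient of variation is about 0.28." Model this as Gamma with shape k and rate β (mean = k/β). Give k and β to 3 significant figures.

k ≈ 12.8, β ≈ 1.29

For Gamma(k, rate β): mean = k/β, variance = k/β², so CV = 1/√k.
CV = 0.28, hence k = 1/CV² = 12.8.
Then β = k/mean = 12.8/9.85 = 1.29.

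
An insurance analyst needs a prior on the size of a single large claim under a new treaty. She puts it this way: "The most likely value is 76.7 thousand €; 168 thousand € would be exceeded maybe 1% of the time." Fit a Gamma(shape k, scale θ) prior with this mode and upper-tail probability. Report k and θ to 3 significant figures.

k ≈ 8.85, θ ≈ 9.77

Gamma(k,θ) with k>1 has mode (k−1)θ, so θ = 76.7/(k−1).
Need P(X < 168) = 0.99 with θ tied to k this way. Start at k = 2, θ = 76.7: P(X<168) ≈ 0.643.
Too low — raise k to concentrate. Iterating converges to k ≈ 8.85.
Then θ = 76.7/(8.85−1) ≈ 9.77.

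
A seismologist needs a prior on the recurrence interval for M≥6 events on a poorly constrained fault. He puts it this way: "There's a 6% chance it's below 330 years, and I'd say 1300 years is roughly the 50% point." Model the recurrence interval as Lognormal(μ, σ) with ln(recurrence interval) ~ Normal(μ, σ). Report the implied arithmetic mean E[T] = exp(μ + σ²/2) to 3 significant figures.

If T ~ Lognormal(μ,σ) then ln T ~ Normal(μ,σ), so the p-quantile of ln T is μ + z_p·σ.
ln(330) = 5.799 and ln(1300) = 7.17; z_{0.06} = -1.555, z_{0.5} = 0.
σ = (7.17 − 5.799)/(0 − (-1.555)) = 0.882.
μ = 5.799 − (-1.555)·0.882 = 7.170.
E[T] = exp(μ + σ²/2) = exp(7.170 + 0.3888) = 1920 years.

E[T] ≈ 1920 years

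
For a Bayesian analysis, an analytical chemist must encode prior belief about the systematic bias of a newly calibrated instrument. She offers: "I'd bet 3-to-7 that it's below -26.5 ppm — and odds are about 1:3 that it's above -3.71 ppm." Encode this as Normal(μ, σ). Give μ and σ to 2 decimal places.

μ = -16.53, σ = 19.01

The p-quantile of Normal(μ,σ) is μ + z_p·σ, with z_{0.3} = -0.5244 and z_{0.75} = 0.6745.
Eliminate σ: μ = (z₂·x₁ − z₁·x₂)/(z₂ − z₁) = (0.6745·-26.5 − (-0.5244)·-3.71)/1.199 = -16.53.
Then σ = (x₂ − x₁)/(z₂ − z₁) = (-3.71 − -26.5)/1.199 = 19.01.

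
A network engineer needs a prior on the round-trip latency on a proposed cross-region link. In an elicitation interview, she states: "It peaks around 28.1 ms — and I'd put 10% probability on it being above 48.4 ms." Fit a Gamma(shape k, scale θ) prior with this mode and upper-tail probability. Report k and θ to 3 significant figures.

Gamma(k,θ) with k>1 has mode (k−1)θ, so θ = 28.1/(k−1).
Need P(X < 48.4) = 0.9 with θ tied to k this way. Start at k = 2, θ = 28.1: P(X<48.4) ≈ 0.514.
Too low — raise k to concentrate. Iterating converges to k ≈ 7.41.
Then θ = 28.1/(7.41−1) ≈ 4.38.

k ≈ 7.41, θ ≈ 4.38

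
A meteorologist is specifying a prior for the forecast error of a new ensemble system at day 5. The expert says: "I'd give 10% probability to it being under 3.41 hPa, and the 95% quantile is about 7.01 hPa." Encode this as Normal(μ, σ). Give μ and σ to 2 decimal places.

μ = 4.99, σ = 1.23

For Normal(μ,σ), the p-quantile is μ + z_p·σ. Here z_{0.1} = -1.282, z_{0.95} = 1.645.
So 3.41 = μ − 1.282σ and 7.01 = μ + 1.645σ.
Subtracting: σ = (7.01 − 3.41)/(1.645 − (-1.282)) = 1.23.
Then μ = 3.41 − (-1.282)·1.23 = 4.99.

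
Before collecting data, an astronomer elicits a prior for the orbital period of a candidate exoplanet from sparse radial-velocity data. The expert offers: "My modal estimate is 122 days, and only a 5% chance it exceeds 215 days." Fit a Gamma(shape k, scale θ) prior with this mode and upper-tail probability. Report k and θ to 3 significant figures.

k ≈ 9.69, θ ≈ 14

Gamma(k,θ) with k>1 has mode (k−1)θ, so θ = 122/(k−1).
Need P(X < 215) = 0.95 with θ tied to k this way. Start at k = 2, θ = 122: P(X<215) ≈ 0.526.
Too low — raise k to concentrate. Iterating converges to k ≈ 9.69.
Then θ = 122/(9.69−1) ≈ 14.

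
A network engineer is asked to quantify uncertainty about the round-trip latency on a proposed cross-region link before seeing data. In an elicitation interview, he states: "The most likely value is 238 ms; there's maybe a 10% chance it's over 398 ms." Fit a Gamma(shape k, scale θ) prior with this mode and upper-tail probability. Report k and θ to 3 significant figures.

k ≈ 8.15, θ ≈ 33.3

Gamma(k,θ) with k>1 has mode (k−1)θ, so θ = 238/(k−1).
Need P(X < 398) = 0.9 with θ tied to k this way. Start at k = 2, θ = 238: P(X<398) ≈ 0.498.
Too low — raise k to concentrate. Iterating converges to k ≈ 8.15.
Then θ = 238/(8.15−1) ≈ 33.3.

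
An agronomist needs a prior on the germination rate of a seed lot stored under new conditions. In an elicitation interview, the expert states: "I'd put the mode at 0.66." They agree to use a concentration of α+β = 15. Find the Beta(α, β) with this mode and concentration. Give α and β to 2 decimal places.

α = 9.58, β = 5.42

For α,β > 1 the Beta mode is (α−1)/(α+β−2). With α+β = 15, the mode is (α−1)/13.
Set (α−1)/13 = 0.66 → α = 1 + 0.66·13 = 9.58.
β = 15 − α = 5.42.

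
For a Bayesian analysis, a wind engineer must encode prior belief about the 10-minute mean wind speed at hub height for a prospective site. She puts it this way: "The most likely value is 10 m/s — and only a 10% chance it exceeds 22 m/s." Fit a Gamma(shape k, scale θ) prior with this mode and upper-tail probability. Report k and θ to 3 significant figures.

k ≈ 4.09, θ ≈ 3.23

Gamma(k,θ) with k>1 has mode (k−1)θ, so θ = 10/(k−1).
Need P(X < 22) = 0.9 with θ tied to k this way. Start at k = 2, θ = 10: P(X<22) ≈ 0.645.
Too low — raise k to concentrate. Iterating converges to k ≈ 4.09.
Then θ = 10/(4.09−1) ≈ 3.23.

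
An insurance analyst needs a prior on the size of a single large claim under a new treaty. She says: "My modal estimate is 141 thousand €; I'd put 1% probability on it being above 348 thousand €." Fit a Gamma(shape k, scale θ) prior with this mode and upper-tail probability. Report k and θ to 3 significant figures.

k ≈ 6.77, θ ≈ 24.5

Gamma(k,θ) with k>1 has mode (k−1)θ, so θ = 141/(k−1).
Need P(X < 348) = 0.99 with θ tied to k this way. Start at k = 2, θ = 141: P(X<348) ≈ 0.706.
Too low — raise k to concentrate. Iterating converges to k ≈ 6.77.
Then θ = 141/(6.77−1) ≈ 24.5.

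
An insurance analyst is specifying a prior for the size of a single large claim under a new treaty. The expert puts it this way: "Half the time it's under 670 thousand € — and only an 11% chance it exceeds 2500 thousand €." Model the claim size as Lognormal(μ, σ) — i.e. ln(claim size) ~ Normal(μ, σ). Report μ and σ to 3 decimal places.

μ ≈ 6.507, σ ≈ 1.074

If T ~ Lognormal(μ,σ) then ln T ~ Normal(μ,σ), so the p-quantile of ln T is μ + z_p·σ.
ln(670) = 6.507 and ln(2500) = 7.824; z_{0.5} = 0, z_{0.89} = 1.227.
σ = (7.824 − 6.507)/(1.227 − (0)) = 1.074.
μ = 6.507 − (0)·1.074 = 6.507.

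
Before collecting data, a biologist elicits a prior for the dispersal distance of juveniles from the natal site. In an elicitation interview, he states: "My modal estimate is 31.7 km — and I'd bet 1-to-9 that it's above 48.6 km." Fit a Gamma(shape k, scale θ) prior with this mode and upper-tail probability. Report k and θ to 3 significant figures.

Gamma(k,θ) with k>1 has mode (k−1)θ, so θ = 31.7/(k−1).
Need P(X < 48.6) = 0.9 with θ tied to k this way. Start at k = 2, θ = 31.7: P(X<48.6) ≈ 0.453.
Too low — raise k to concentrate. Iterating converges to k ≈ 11.2.
Then θ = 31.7/(11.2−1) ≈ 3.1.

k ≈ 11.2, θ ≈ 3.1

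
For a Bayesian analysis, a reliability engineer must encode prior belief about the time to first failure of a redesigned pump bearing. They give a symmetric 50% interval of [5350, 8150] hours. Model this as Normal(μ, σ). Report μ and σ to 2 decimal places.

A symmetric 50% interval runs μ ± z·σ with z = 0.6745.
Half-width = 1400, so σ = 1400/0.6745 = 2075.64.
μ is the interval midpoint, 6750.00.

μ = 6750.00, σ = 2075.64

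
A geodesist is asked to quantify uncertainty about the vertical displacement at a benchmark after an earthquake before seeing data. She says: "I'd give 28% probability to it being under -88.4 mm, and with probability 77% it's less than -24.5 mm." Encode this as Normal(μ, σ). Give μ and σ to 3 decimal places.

μ = -60.221, σ = 48.347

For Normal(μ,σ), the p-quantile is μ + z_p·σ. Here z_{0.28} = -0.5828, z_{0.77} = 0.7388.
So -88.4 = μ − 0.5828σ and -24.5 = μ + 0.7388σ.
Subtracting: σ = (-24.5 − -88.4)/(0.7388 − (-0.5828)) = 48.347.
Then μ = -88.4 − (-0.5828)·48.347 = -60.221.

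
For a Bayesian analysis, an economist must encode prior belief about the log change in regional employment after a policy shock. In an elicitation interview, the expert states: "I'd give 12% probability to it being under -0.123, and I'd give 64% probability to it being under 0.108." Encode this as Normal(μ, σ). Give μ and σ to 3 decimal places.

The p-quantile of Normal(μ,σ) is μ + z_p·σ, with z_{0.12} = -1.175 and z_{0.64} = 0.3585.
Eliminate σ: μ = (z₂·x₁ − z₁·x₂)/(z₂ − z₁) = (0.3585·-0.123 − (-1.175)·0.108)/1.533 = 0.054.
Then σ = (x₂ − x₁)/(z₂ − z₁) = (0.108 − -0.123)/1.533 = 0.151.

μ = 0.054, σ = 0.151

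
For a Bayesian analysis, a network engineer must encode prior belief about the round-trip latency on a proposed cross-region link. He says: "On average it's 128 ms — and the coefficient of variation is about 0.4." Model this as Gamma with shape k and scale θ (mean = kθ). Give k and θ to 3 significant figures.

k ≈ 6.25, θ ≈ 20.5

For Gamma(k, scale θ): mean = kθ, variance = kθ², so CV = 1/√k.
CV = 0.4, hence k = 1/CV² = 6.25.
Then θ = mean/k = 128/6.25 = 20.5.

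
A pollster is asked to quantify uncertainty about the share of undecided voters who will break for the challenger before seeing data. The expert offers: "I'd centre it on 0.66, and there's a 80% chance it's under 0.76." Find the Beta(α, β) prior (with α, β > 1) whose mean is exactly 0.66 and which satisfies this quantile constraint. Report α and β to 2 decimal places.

α ≈ 10.84, β ≈ 5.58

With mean 0.66 fixed, write α = 0.66s, β = 0.34s where s = α+β.
Need P(θ < 0.76) = 0.8 under Beta(0.66s, 0.34s). Normal approximation: (q−m)/√(m(1−m)/s) ≈ z_{0.8} = 0.842, so s ≈ 0.66·0.34·(0.842)²/(0.76−0.66)² = 15.9.
At s = 15.9: P(θ<0.76) ≈ 0.795. Adjusting to match 0.8 gives s ≈ 16.42.
So α = 0.66·16.42 ≈ 10.84, β = 0.34·16.42 ≈ 5.58.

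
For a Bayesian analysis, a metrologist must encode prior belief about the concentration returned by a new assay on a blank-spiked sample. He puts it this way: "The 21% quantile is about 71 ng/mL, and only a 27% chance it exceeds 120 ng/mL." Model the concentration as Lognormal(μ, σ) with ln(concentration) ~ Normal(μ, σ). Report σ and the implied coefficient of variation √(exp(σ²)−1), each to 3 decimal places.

σ ≈ 0.370, CV ≈ 0.383

If T ~ Lognormal(μ,σ) then ln T ~ Normal(μ,σ), so the p-quantile of ln T is μ + z_p·σ.
ln(71) = 4.263 and ln(120) = 4.787; z_{0.21} = -0.8064, z_{0.73} = 0.6128.
σ = (4.787 − 4.263)/(0.6128 − (-0.8064)) = 0.370.
μ = 4.263 − (-0.8064)·0.370 = 4.561.
CV = √(exp(σ²)−1) = √(exp(0.1367)−1) = 0.383.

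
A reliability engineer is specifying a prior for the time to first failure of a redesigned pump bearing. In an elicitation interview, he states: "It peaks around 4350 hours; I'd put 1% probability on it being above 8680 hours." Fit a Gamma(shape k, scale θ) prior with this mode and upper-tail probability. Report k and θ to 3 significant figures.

Gamma(k,θ) with k>1 has mode (k−1)θ, so θ = 4350/(k−1).
Need P(X < 8680) = 0.99 with θ tied to k this way. Start at k = 2, θ = 4350: P(X<8680) ≈ 0.593.
Too low — raise k to concentrate. Iterating converges to k ≈ 11.3.
Then θ = 4350/(11.3−1) ≈ 423.

k ≈ 11.3, θ ≈ 423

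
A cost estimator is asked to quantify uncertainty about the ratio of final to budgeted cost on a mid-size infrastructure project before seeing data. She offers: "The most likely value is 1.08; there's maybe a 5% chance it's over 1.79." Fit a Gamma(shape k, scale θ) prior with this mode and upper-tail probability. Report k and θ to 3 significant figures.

k ≈ 11.9, θ ≈ 0.0987

Gamma(k,θ) with k>1 has mode (k−1)θ, so θ = 1.08/(k−1).
Need P(X < 1.79) = 0.95 with θ tied to k this way. Start at k = 2, θ = 1.08: P(X<1.79) ≈ 0.493.
Too low — raise k to concentrate. Iterating converges to k ≈ 11.9.
Then θ = 1.08/(11.9−1) ≈ 0.0987.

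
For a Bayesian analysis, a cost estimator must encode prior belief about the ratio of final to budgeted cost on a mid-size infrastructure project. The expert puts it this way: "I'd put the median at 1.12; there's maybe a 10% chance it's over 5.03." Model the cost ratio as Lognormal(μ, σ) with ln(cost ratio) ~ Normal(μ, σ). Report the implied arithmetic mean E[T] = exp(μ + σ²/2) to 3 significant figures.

E[T] ≈ 2.23

If T ~ Lognormal(μ,σ) then ln T ~ Normal(μ,σ), so the p-quantile of ln T is μ + z_p·σ.
ln(1.12) = 0.1133 and ln(5.03) = 1.615; z_{0.5} = 0, z_{0.9} = 1.282.
σ = (1.615 − 0.1133)/(1.282 − (0)) = 1.172.
μ = 0.1133 − (0)·1.172 = 0.113.
E[T] = exp(μ + σ²/2) = exp(0.113 + 0.6869) = 2.23.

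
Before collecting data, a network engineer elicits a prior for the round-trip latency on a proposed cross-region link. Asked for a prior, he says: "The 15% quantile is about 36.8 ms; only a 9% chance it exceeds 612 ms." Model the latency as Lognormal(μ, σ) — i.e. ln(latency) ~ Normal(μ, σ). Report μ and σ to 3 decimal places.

If T ~ Lognormal(μ,σ) then ln T ~ Normal(μ,σ), so the p-quantile of ln T is μ + z_p·σ.
ln(36.8) = 3.605 and ln(612) = 6.417; z_{0.15} = -1.036, z_{0.91} = 1.341.
σ = (6.417 − 3.605)/(1.341 − (-1.036)) = 1.183.
μ = 3.605 − (-1.036)·1.183 = 4.831.

μ ≈ 4.831, σ ≈ 1.183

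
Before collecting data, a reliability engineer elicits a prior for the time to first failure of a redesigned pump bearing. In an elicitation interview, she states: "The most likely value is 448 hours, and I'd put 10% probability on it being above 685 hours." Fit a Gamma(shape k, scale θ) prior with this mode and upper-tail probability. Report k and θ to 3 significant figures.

k ≈ 11.3, θ ≈ 43.3

Gamma(k,θ) with k>1 has mode (k−1)θ, so θ = 448/(k−1).
Need P(X < 685) = 0.9 with θ tied to k this way. Start at k = 2, θ = 448: P(X<685) ≈ 0.452.
Too low — raise k to concentrate. Iterating converges to k ≈ 11.3.
Then θ = 448/(11.3−1) ≈ 43.3.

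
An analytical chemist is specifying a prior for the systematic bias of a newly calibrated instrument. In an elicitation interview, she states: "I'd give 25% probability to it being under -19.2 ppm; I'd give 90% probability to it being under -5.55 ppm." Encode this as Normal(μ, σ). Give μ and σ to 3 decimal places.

For Normal(μ,σ), the p-quantile is μ + z_p·σ. Here z_{0.25} = -0.6745, z_{0.9} = 1.282.
So -19.2 = μ − 0.6745σ and -5.55 = μ + 1.282σ.
Subtracting: σ = (-5.55 − -19.2)/(1.282 − (-0.6745)) = 6.978.
Then μ = -19.2 − (-0.6745)·6.978 = -14.493.

μ = -14.493, σ = 6.978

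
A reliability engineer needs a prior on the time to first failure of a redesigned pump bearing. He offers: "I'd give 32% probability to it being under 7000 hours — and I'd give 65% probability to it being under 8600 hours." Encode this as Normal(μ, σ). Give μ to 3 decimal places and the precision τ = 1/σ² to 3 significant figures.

μ = 7877.258, τ = 2.84e-07

The p-quantile of Normal(μ,σ) is μ + z_p·σ, with z_{0.32} = -0.4677 and z_{0.65} = 0.3853.
Eliminate σ: μ = (z₂·x₁ − z₁·x₂)/(z₂ − z₁) = (0.3853·7000 − (-0.4677)·8600)/0.853 = 7877.258.
Then σ = (x₂ − x₁)/(z₂ − z₁) = (8600 − 7000)/0.853 = 1875.690.
Precision τ = 1/σ² = 1/1876² = 2.84e-07.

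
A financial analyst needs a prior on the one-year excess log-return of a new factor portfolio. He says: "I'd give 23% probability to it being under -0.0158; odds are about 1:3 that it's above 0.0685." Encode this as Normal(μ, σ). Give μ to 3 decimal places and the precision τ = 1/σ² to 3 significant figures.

The p-quantile of Normal(μ,σ) is μ + z_p·σ, with z_{0.23} = -0.7388 and z_{0.75} = 0.6745.
Eliminate σ: μ = (z₂·x₁ − z₁·x₂)/(z₂ − z₁) = (0.6745·-0.0158 − (-0.7388)·0.0685)/1.413 = 0.028.
Then σ = (x₂ − x₁)/(z₂ − z₁) = (0.0685 − -0.0158)/1.413 = 0.060.
Precision τ = 1/σ² = 1/0.05965² = 281.

μ = 0.028, τ = 281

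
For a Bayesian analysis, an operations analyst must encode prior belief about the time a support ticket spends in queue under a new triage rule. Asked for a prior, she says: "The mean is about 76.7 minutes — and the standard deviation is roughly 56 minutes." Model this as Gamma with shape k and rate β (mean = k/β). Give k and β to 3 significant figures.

For Gamma(k, rate β): mean = k/β, variance = k/β², so CV = 1/√k.
CV = SD/mean = 56/76.7 = 0.7301, hence k = 1/CV² = 1.88.
Then β = k/mean = 1.88/76.7 = 0.0245.

k ≈ 1.88, β ≈ 0.0245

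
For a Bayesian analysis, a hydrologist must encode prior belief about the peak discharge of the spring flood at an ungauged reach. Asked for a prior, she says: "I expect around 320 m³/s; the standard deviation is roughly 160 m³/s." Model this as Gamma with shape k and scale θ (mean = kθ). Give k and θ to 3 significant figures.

k ≈ 4, θ ≈ 80

For Gamma(k, scale θ): mean = kθ, variance = kθ², so CV = 1/√k.
CV = SD/mean = 160/320 = 0.5, hence k = 1/CV² = 4.
Then θ = mean/k = 320/4 = 80.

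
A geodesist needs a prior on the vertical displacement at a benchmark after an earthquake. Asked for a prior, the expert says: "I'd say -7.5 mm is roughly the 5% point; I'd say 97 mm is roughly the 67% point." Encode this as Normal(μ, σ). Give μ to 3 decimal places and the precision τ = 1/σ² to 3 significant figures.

The p-quantile of Normal(μ,σ) is μ + z_p·σ, with z_{0.05} = -1.645 and z_{0.67} = 0.4399.
Eliminate σ: μ = (z₂·x₁ − z₁·x₂)/(z₂ − z₁) = (0.4399·-7.5 − (-1.645)·97)/2.085 = 74.949.
Then σ = (x₂ − x₁)/(z₂ − z₁) = (97 − -7.5)/2.085 = 50.126.
Precision τ = 1/σ² = 1/50.13² = 0.000398.

μ = 74.949, τ = 0.000398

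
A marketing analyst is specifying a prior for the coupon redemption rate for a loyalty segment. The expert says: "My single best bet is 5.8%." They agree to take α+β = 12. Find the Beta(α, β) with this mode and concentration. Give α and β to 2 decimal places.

For α,β > 1 the Beta mode is (α−1)/(α+β−2). With α+β = 12, the mode is (α−1)/10.
Set (α−1)/10 = 0.058 → α = 1 + 0.058·10 = 1.58.
β = 12 − α = 10.42.

α = 1.58, β = 10.42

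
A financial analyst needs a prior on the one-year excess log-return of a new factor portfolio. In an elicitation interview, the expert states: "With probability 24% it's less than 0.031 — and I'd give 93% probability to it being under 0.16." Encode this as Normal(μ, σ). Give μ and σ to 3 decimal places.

μ = 0.073, σ = 0.059

For Normal(μ,σ), the p-quantile is μ + z_p·σ. Here z_{0.24} = -0.7063, z_{0.93} = 1.476.
So 0.031 = μ − 0.7063σ and 0.16 = μ + 1.476σ.
Subtracting: σ = (0.16 − 0.031)/(1.476 − (-0.7063)) = 0.059.
Then μ = 0.031 − (-0.7063)·0.059 = 0.073.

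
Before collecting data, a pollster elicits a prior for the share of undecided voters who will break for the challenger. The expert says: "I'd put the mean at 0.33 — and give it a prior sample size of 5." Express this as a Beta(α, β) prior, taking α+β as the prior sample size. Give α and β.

Under the effective-sample-size interpretation, Beta(α, β) has prior mean α/(α+β) and prior sample size α+β.
So α+β = 5 and α/(α+β) = 0.33, giving α = 0.33·5 = 1.65 and β = 5 − 1.65 = 3.35.

α = 1.65, β = 3.35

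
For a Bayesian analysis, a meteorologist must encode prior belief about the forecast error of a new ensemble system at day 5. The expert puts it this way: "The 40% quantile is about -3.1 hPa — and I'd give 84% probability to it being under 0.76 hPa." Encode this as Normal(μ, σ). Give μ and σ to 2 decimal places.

μ = -2.32, σ = 3.09

For Normal(μ,σ), the p-quantile is μ + z_p·σ. Here z_{0.4} = -0.2533, z_{0.84} = 0.9945.
So -3.1 = μ − 0.2533σ and 0.76 = μ + 0.9945σ.
Subtracting: σ = (0.76 − -3.1)/(0.9945 − (-0.2533)) = 3.09.
Then μ = -3.1 − (-0.2533)·3.09 = -2.32.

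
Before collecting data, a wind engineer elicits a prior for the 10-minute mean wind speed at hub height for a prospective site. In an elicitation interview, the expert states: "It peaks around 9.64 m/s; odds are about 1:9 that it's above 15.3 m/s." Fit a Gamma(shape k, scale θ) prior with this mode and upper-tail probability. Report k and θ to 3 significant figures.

Gamma(k,θ) with k>1 has mode (k−1)θ, so θ = 9.64/(k−1).
Need P(X < 15.3) = 0.9 with θ tied to k this way. Start at k = 2, θ = 9.64: P(X<15.3) ≈ 0.471.
Too low — raise k to concentrate. Iterating converges to k ≈ 9.79.
Then θ = 9.64/(9.79−1) ≈ 1.1.

k ≈ 9.79, θ ≈ 1.1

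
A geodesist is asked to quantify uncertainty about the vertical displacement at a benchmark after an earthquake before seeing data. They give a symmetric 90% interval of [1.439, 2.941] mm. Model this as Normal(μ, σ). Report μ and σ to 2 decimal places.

μ = 2.19, σ = 0.46

A symmetric 90% interval runs μ ± z·σ with z = 1.645.
Half-width = 0.751, so σ = 0.751/1.645 = 0.46.
μ is the interval midpoint, 2.19.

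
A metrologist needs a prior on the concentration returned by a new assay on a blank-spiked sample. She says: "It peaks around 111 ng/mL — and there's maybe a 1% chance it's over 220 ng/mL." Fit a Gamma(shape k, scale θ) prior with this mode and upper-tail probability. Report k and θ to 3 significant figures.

Gamma(k,θ) with k>1 has mode (k−1)θ, so θ = 111/(k−1).
Need P(X < 220) = 0.99 with θ tied to k this way. Start at k = 2, θ = 111: P(X<220) ≈ 0.589.
Too low — raise k to concentrate. Iterating converges to k ≈ 11.5.
Then θ = 111/(11.5−1) ≈ 10.6.

k ≈ 11.5, θ ≈ 10.6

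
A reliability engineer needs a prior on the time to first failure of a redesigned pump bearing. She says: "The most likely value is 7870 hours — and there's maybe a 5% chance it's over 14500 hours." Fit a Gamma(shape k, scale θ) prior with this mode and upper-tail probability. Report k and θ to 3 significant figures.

Gamma(k,θ) with k>1 has mode (k−1)θ, so θ = 7870/(k−1).
Need P(X < 14500) = 0.95 with θ tied to k this way. Start at k = 2, θ = 7870: P(X<14500) ≈ 0.550.
Too low — raise k to concentrate. Iterating converges to k ≈ 8.46.
Then θ = 7870/(8.46−1) ≈ 1060.

k ≈ 8.46, θ ≈ 1060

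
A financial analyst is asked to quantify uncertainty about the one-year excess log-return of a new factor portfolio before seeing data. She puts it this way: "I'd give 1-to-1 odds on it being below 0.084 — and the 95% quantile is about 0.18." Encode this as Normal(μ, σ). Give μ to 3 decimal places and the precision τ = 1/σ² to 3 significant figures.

For Normal(μ,σ), the p-quantile is μ + z_p·σ. Here z_{0.5} = 0, z_{0.95} = 1.645.
So 0.084 = μ + 0σ and 0.18 = μ + 1.645σ.
Subtracting: σ = (0.18 − 0.084)/(1.645 − (0)) = 0.058.
Then μ = 0.084 − (0)·0.058 = 0.084.
Precision τ = 1/σ² = 1/0.05836² = 294.

μ = 0.084, τ = 294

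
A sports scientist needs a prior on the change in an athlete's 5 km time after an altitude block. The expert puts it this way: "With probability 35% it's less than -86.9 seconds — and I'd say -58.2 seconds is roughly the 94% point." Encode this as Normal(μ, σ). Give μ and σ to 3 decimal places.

For Normal(μ,σ), the p-quantile is μ + z_p·σ. Here z_{0.35} = -0.3853, z_{0.94} = 1.555.
So -86.9 = μ − 0.3853σ and -58.2 = μ + 1.555σ.
Subtracting: σ = (-58.2 − -86.9)/(1.555 − (-0.3853)) = 14.793.
Then μ = -86.9 − (-0.3853)·14.793 = -81.200.

μ = -81.200, σ = 14.793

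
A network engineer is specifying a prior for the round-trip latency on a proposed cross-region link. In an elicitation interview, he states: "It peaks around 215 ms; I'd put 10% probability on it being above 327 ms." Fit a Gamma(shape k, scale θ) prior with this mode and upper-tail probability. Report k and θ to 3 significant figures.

k ≈ 11.6, θ ≈ 20.3

Gamma(k,θ) with k>1 has mode (k−1)θ, so θ = 215/(k−1).
Need P(X < 327) = 0.9 with θ tied to k this way. Start at k = 2, θ = 215: P(X<327) ≈ 0.449.
Too low — raise k to concentrate. Iterating converges to k ≈ 11.6.
Then θ = 215/(11.6−1) ≈ 20.3.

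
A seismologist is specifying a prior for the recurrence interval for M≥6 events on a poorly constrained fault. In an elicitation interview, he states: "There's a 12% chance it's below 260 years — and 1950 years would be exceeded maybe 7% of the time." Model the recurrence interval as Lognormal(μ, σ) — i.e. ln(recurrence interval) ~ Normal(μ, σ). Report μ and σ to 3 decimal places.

μ ≈ 6.454, σ ≈ 0.760

If T ~ Lognormal(μ,σ) then ln T ~ Normal(μ,σ), so the p-quantile of ln T is μ + z_p·σ.
ln(260) = 5.561 and ln(1950) = 7.576; z_{0.12} = -1.175, z_{0.93} = 1.476.
σ = (7.576 − 5.561)/(1.476 − (-1.175)) = 0.760.
μ = 5.561 − (-1.175)·0.760 = 6.454.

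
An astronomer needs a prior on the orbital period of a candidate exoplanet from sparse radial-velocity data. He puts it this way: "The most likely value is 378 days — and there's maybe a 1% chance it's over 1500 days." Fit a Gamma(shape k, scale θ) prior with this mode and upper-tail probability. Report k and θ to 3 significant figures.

Gamma(k,θ) with k>1 has mode (k−1)θ, so θ = 378/(k−1).
Need P(X < 1500) = 0.99 with θ tied to k this way. Start at k = 2, θ = 378: P(X<1500) ≈ 0.906.
Too low — raise k to concentrate. Iterating converges to k ≈ 3.21.
Then θ = 378/(3.21−1) ≈ 171.

k ≈ 3.21, θ ≈ 171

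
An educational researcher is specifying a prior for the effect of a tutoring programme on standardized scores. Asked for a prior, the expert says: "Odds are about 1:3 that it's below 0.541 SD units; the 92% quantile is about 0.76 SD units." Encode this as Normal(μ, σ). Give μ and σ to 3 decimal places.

For Normal(μ,σ), the p-quantile is μ + z_p·σ. Here z_{0.25} = -0.6745, z_{0.92} = 1.405.
So 0.541 = μ − 0.6745σ and 0.76 = μ + 1.405σ.
Subtracting: σ = (0.76 − 0.541)/(1.405 − (-0.6745)) = 0.105.
Then μ = 0.541 − (-0.6745)·0.105 = 0.612.

μ = 0.612, σ = 0.105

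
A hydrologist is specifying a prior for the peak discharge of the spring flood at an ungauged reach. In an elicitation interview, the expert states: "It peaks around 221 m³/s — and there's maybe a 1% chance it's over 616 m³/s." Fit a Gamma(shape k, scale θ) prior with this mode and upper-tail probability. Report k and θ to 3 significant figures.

k ≈ 5.36, θ ≈ 50.7

Gamma(k,θ) with k>1 has mode (k−1)θ, so θ = 221/(k−1).
Need P(X < 616) = 0.99 with θ tied to k this way. Start at k = 2, θ = 221: P(X<616) ≈ 0.767.
Too low — raise k to concentrate. Iterating converges to k ≈ 5.36.
Then θ = 221/(5.36−1) ≈ 50.7.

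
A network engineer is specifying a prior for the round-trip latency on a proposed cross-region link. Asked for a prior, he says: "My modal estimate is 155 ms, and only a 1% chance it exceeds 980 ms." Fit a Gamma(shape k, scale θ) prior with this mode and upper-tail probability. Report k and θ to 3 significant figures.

Gamma(k,θ) with k>1 has mode (k−1)θ, so θ = 155/(k−1).
Need P(X < 980) = 0.99 with θ tied to k this way. Start at k = 2, θ = 155: P(X<980) ≈ 0.987.
Too low — raise k to concentrate. Iterating converges to k ≈ 2.07.
Then θ = 155/(2.07−1) ≈ 145.

k ≈ 2.07, θ ≈ 145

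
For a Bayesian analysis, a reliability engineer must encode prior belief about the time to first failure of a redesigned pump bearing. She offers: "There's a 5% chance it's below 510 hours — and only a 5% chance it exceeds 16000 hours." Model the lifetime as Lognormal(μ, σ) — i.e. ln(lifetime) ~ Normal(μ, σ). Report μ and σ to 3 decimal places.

μ ≈ 7.957, σ ≈ 1.047

If T ~ Lognormal(μ,σ) then ln T ~ Normal(μ,σ), so the p-quantile of ln T is μ + z_p·σ.
ln(510) = 6.234 and ln(16000) = 9.68; z_{0.05} = -1.645, z_{0.95} = 1.645.
σ = (9.68 − 6.234)/(1.645 − (-1.645)) = 1.047.
μ = 6.234 − (-1.645)·1.047 = 7.957.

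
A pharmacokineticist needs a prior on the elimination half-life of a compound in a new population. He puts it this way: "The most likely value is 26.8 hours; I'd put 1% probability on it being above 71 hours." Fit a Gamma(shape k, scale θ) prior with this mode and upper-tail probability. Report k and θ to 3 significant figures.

k ≈ 5.88, θ ≈ 5.49

Gamma(k,θ) with k>1 has mode (k−1)θ, so θ = 26.8/(k−1).
Need P(X < 71) = 0.99 with θ tied to k this way. Start at k = 2, θ = 26.8: P(X<71) ≈ 0.742.
Too low — raise k to concentrate. Iterating converges to k ≈ 5.88.
Then θ = 26.8/(5.88−1) ≈ 5.49.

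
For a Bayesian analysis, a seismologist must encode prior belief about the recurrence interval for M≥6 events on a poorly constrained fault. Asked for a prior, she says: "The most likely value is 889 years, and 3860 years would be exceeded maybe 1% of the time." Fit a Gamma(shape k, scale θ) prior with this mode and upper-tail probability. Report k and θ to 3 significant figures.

k ≈ 2.89, θ ≈ 469

Gamma(k,θ) with k>1 has mode (k−1)θ, so θ = 889/(k−1).
Need P(X < 3860) = 0.99 with θ tied to k this way. Start at k = 2, θ = 889: P(X<3860) ≈ 0.930.
Too low — raise k to concentrate. Iterating converges to k ≈ 2.89.
Then θ = 889/(2.89−1) ≈ 469.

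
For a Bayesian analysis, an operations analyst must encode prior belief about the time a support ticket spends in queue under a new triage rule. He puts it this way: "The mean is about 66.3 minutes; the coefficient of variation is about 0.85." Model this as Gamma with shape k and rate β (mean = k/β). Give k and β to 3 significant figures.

k ≈ 1.38, β ≈ 0.0209

For Gamma(k, rate β): mean = k/β, variance = k/β², so CV = 1/√k.
CV = 0.85, hence k = 1/CV² = 1.38.
Then β = k/mean = 1.38/66.3 = 0.0209.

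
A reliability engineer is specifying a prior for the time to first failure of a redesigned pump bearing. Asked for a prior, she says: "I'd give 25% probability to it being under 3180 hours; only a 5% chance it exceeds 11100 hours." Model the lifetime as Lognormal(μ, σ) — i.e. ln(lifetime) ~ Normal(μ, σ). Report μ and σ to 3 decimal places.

μ ≈ 8.428, σ ≈ 0.539

If T ~ Lognormal(μ,σ) then ln T ~ Normal(μ,σ), so the p-quantile of ln T is μ + z_p·σ.
ln(3180) = 8.065 and ln(11100) = 9.315; z_{0.25} = -0.6745, z_{0.95} = 1.645.
σ = (9.315 − 8.065)/(1.645 − (-0.6745)) = 0.539.
μ = 8.065 − (-0.6745)·0.539 = 8.428.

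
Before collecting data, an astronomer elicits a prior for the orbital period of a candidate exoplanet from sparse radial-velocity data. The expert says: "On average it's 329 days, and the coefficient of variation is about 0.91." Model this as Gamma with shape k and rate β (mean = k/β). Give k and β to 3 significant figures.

For Gamma(k, rate β): mean = k/β, variance = k/β², so CV = 1/√k.
CV = 0.91, hence k = 1/CV² = 1.21.
Then β = k/mean = 1.21/329 = 0.00367.

k ≈ 1.21, β ≈ 0.00367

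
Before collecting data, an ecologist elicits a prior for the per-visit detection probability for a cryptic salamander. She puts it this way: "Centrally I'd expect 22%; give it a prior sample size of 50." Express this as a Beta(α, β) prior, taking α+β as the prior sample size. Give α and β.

α = 11, β = 39

Under the effective-sample-size interpretation, Beta(α, β) has prior mean α/(α+β) and prior sample size α+β.
So α+β = 50 and α/(α+β) = 0.22, giving α = 0.22·50 = 11 and β = 50 − 11 = 39.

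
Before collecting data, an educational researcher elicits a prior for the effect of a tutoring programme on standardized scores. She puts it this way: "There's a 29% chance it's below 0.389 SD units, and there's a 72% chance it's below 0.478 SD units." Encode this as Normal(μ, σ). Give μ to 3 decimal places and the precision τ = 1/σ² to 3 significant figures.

For Normal(μ,σ), the p-quantile is μ + z_p·σ. Here z_{0.29} = -0.5534, z_{0.72} = 0.5828.
So 0.389 = μ − 0.5534σ and 0.478 = μ + 0.5828σ.
Subtracting: σ = (0.478 − 0.389)/(0.5828 − (-0.5534)) = 0.078.
Then μ = 0.389 − (-0.5534)·0.078 = 0.432.
Precision τ = 1/σ² = 1/0.07833² = 163.

μ = 0.432, τ = 163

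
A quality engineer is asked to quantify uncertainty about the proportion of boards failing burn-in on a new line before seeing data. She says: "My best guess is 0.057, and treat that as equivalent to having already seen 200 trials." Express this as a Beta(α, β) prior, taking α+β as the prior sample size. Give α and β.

α = 11.4, β = 188.6

Under the effective-sample-size interpretation, Beta(α, β) has prior mean α/(α+β) and prior sample size α+β.
So α+β = 200 and α/(α+β) = 0.057, giving α = 0.057·200 = 11.4 and β = 200 − 11.4 = 188.6.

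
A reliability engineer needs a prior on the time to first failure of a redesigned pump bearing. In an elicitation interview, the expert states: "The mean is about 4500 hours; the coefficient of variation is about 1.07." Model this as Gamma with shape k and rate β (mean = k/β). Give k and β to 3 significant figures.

k ≈ 0.873, β ≈ 0.000194

For Gamma(k, rate β): mean = k/β, variance = k/β², so CV = 1/√k.
CV = 1.07, hence k = 1/CV² = 0.873.
Then β = k/mean = 0.873/4500 = 0.000194.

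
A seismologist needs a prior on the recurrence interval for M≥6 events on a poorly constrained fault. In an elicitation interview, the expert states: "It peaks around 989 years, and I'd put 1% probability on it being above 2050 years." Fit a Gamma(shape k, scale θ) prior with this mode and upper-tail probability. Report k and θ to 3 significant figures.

Gamma(k,θ) with k>1 has mode (k−1)θ, so θ = 989/(k−1).
Need P(X < 2050) = 0.99 with θ tied to k this way. Start at k = 2, θ = 989: P(X<2050) ≈ 0.613.
Too low — raise k to concentrate. Iterating converges to k ≈ 10.2.
Then θ = 989/(10.2−1) ≈ 108.

k ≈ 10.2, θ ≈ 108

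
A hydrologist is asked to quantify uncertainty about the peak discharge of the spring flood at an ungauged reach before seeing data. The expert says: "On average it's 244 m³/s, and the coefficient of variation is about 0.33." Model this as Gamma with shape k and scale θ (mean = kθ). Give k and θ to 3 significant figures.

k ≈ 9.18, θ ≈ 26.6

For Gamma(k, scale θ): mean = kθ, variance = kθ², so CV = 1/√k.
CV = 0.33, hence k = 1/CV² = 9.18.
Then θ = mean/k = 244/9.18 = 26.6.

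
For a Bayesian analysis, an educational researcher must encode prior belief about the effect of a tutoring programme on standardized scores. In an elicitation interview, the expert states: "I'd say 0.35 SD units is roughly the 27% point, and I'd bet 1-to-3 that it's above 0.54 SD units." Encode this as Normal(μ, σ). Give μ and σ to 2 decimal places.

The p-quantile of Normal(μ,σ) is μ + z_p·σ, with z_{0.27} = -0.6128 and z_{0.75} = 0.6745.
Eliminate σ: μ = (z₂·x₁ − z₁·x₂)/(z₂ − z₁) = (0.6745·0.35 − (-0.6128)·0.54)/1.287 = 0.44.
Then σ = (x₂ − x₁)/(z₂ − z₁) = (0.54 − 0.35)/1.287 = 0.15.

μ = 0.44, σ = 0.15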